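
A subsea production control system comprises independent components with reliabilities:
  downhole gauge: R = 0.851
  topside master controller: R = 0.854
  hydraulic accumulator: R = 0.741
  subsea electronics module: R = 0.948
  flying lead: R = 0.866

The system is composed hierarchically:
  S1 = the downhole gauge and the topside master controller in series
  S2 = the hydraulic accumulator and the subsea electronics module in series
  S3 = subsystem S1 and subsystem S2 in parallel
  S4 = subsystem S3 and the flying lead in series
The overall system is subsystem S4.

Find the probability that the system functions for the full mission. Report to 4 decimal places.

Series (downhole gauge and topside master controller): 0.851000 × 0.854000 = 0.726754
Series (hydraulic accumulator and subsea electronics module): 0.741000 × 0.948000 = 0.702468
Parallel ([0.726754] and [0.702468]): 1 − (1 − 0.726754)(1 − 0.702468) = 0.918701
Series ([0.918701] and flying lead): 0.918701 × 0.866000 = 0.7956

0.7956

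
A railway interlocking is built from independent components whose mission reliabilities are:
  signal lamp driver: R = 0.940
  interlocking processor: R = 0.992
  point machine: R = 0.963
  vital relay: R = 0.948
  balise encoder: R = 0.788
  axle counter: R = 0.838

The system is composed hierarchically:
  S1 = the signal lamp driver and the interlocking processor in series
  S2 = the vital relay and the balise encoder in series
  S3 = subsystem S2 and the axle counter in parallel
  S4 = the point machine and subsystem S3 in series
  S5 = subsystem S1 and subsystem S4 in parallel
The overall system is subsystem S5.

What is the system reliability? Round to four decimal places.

0.9948

Series (signal lamp driver and interlocking processor): 0.940000 × 0.992000 = 0.932480
Series (vital relay and balise encoder): 0.948000 × 0.788000 = 0.747024
Parallel ([0.747024] and axle counter): 1 − (1 − 0.747024)(1 − 0.838000) = 0.959018
Series (point machine and [0.959018]): 0.963000 × 0.959018 = 0.923534
Parallel ([0.932480] and [0.923534]): 1 − (1 − 0.932480)(1 − 0.923534) = 0.9948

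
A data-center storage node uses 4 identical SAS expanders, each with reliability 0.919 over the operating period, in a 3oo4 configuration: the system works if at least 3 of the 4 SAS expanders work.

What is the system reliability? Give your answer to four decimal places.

R = Σ_{i=3}^{4} C(4,i) p^i (1−p)^{4−i} with p = 0.919
C(4,3)·0.919^3·0.081^1 = 0.251473
C(4,4)·0.919^4·0.081^0 = 0.713283
Sum = 0.9648

0.9648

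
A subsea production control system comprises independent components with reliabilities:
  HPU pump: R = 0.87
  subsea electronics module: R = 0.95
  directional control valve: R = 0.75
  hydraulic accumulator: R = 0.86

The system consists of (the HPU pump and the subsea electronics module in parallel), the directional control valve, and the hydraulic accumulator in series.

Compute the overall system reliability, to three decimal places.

0.641

Parallel (HPU pump and subsea electronics module): 1 − (1 − 0.87000)(1 − 0.95000) = 0.99350
Series ([0.99350], directional control valve, and hydraulic accumulator): 0.99350 × 0.75000 × 0.86000 = 0.641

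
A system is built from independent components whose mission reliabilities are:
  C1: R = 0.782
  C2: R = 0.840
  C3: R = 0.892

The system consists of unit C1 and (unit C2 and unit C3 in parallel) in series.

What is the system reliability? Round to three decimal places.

0.768

Parallel (C2 and C3): 1 − (1 − 0.84000)(1 − 0.89200) = 0.98272
Series (C1 and [0.98272]): 0.78200 × 0.98272 = 0.768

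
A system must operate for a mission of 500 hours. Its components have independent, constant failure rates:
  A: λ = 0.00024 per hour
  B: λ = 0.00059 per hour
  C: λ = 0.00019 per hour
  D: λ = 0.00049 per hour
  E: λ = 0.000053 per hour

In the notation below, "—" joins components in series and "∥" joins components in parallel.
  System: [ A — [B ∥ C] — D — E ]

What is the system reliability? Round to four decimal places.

R(A) = exp(−0.00024 × 500) = 0.886920
R(B) = exp(−0.00059 × 500) = 0.744532
R(C) = exp(−0.00019 × 500) = 0.909373
R(D) = exp(−0.00049 × 500) = 0.782705
R(E) = exp(−0.000053 × 500) = 0.973848
Parallel (B and C): 1 − (1 − 0.744532)(1 − 0.909373) = 0.976848
Series (A, [0.976848], D, and E): 0.886920 × 0.976848 × 0.782705 × 0.973848 = 0.6604

0.6604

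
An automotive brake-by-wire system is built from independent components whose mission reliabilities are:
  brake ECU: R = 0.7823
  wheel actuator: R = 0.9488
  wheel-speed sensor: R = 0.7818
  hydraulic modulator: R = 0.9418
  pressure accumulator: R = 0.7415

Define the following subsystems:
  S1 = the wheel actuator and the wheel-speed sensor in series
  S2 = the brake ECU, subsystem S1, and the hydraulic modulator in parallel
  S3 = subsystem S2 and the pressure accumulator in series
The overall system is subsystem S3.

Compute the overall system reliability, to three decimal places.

0.739

Series (wheel actuator and wheel-speed sensor): 0.94880 × 0.78180 = 0.74177
Parallel (brake ECU, [0.74177], and hydraulic modulator): 1 − (1 − 0.78230)(1 − 0.74177)(1 − 0.94180) = 0.99673
Series ([0.99673] and pressure accumulator): 0.99673 × 0.74150 = 0.739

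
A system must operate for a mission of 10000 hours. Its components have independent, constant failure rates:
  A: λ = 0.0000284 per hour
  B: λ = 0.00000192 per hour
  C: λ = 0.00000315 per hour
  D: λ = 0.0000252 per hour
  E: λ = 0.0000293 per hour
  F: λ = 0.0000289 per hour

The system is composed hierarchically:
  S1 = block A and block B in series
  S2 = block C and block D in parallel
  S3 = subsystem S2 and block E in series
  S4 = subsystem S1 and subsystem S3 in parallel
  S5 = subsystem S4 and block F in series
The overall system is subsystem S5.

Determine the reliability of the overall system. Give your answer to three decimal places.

R(A) = exp(−0.0000284 × 10000) = 0.75277
R(B) = exp(−0.00000192 × 10000) = 0.98098
R(C) = exp(−0.00000315 × 10000) = 0.96899
R(D) = exp(−0.0000252 × 10000) = 0.77724
R(E) = exp(−0.0000293 × 10000) = 0.74602
R(F) = exp(−0.0000289 × 10000) = 0.74901
Series (A and B): 0.75277 × 0.98098 = 0.73845
Parallel (C and D): 1 − (1 − 0.96899)(1 − 0.77724) = 0.99309
Series ([0.99309] and E): 0.99309 × 0.74602 = 0.74087
Parallel ([0.73845] and [0.74087]): 1 − (1 − 0.73845)(1 − 0.74087) = 0.93222
Series ([0.93222] and F): 0.93222 × 0.74901 = 0.698

0.698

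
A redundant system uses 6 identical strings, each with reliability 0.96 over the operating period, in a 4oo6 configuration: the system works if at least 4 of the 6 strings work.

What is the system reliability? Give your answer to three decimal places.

0.999

R = Σ_{i=4}^{6} C(6,i) p^i (1−p)^{6−i} with p = 0.96
C(6,4)·0.96^4·0.04^2 = 0.02038
C(6,5)·0.96^5·0.04^1 = 0.19569
C(6,6)·0.96^6·0.04^0 = 0.78276
Sum = 0.999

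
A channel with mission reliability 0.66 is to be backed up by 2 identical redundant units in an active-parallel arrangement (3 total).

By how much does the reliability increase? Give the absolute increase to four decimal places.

0.3007

R_before = 0.66
R_after = 1 − (1 − 0.66)^3 = 0.9607
ΔR = 0.9607 − 0.66 = 0.3007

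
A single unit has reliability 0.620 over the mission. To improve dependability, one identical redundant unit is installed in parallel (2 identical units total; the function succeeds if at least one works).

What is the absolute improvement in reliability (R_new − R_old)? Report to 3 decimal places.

0.236

R_before = 0.620
R_after = 1 − (1 − 0.620)^2 = 0.856
ΔR = 0.856 − 0.620 = 0.236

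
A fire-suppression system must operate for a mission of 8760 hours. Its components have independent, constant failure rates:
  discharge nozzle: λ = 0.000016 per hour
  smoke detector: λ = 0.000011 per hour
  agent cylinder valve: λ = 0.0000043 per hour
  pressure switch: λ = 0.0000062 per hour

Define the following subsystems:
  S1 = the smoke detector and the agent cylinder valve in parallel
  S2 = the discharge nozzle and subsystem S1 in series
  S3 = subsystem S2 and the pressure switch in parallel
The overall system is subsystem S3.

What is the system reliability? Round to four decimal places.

0.9929

R(discharge nozzle) = exp(−0.000016 × 8760) = 0.869219
R(smoke detector) = exp(−0.000011 × 8760) = 0.908137
R(agent cylinder valve) = exp(−0.0000043 × 8760) = 0.963033
R(pressure switch) = exp(−0.0000062 × 8760) = 0.947137
Parallel (smoke detector and agent cylinder valve): 1 − (1 − 0.908137)(1 − 0.963033) = 0.996604
Series (discharge nozzle and [0.996604]): 0.869219 × 0.996604 = 0.866267
Parallel ([0.866267] and pressure switch): 1 − (1 − 0.866267)(1 − 0.947137) = 0.9929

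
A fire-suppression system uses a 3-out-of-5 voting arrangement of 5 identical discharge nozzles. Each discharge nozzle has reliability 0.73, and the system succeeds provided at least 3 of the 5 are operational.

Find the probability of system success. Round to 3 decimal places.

R = Σ_{i=3}^{5} C(5,i) p^i (1−p)^{5−i} with p = 0.73
C(5,3)·0.73^3·0.27^2 = 0.28359
C(5,4)·0.73^4·0.27^1 = 0.38338
C(5,5)·0.73^5·0.27^0 = 0.20731
Sum = 0.874

0.874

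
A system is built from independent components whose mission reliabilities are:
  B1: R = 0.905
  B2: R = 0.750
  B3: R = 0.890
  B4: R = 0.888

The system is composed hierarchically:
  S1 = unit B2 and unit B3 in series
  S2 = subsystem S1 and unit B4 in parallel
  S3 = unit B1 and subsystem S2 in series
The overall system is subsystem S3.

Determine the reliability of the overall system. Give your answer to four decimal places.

Series (B2 and B3): 0.750000 × 0.890000 = 0.667500
Parallel ([0.667500] and B4): 1 − (1 − 0.667500)(1 − 0.888000) = 0.962760
Series (B1 and [0.962760]): 0.905000 × 0.962760 = 0.8713

0.8713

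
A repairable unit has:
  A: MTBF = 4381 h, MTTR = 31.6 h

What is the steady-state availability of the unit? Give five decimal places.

A(A) = MTBF/(MTBF+MTTR) = 4381/(4381+31.6) = 0.99284

0.99284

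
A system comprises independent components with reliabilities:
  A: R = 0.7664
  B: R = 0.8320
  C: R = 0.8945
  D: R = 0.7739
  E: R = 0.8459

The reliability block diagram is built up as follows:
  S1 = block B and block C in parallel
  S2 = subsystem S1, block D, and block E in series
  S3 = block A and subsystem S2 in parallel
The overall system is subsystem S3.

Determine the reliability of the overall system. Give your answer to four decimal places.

Parallel (B and C): 1 − (1 − 0.832000)(1 − 0.894500) = 0.982276
Series ([0.982276], D, and E): 0.982276 × 0.773900 × 0.845900 = 0.643039
Parallel (A and [0.643039]): 1 − (1 − 0.766400)(1 − 0.643039) = 0.9166

0.9166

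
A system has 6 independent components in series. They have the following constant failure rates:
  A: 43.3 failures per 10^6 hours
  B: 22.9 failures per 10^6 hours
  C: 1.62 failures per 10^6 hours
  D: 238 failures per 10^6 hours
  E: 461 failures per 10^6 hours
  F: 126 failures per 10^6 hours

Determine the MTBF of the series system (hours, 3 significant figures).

Series of exponential components: λ_sys = Σ λ_i
λ_sys = 0.0000433 + 0.0000229 + 0.00000162 + 0.000238 + 0.000461 + 0.000126 = 8.9282e-04 /h
MTBF = 1 / λ_sys = 1120 h

1120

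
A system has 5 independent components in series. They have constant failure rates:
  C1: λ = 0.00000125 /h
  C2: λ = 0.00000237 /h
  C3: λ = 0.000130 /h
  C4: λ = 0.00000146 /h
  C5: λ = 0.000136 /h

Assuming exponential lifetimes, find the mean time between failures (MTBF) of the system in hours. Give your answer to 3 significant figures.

Series of exponential components: λ_sys = Σ λ_i
λ_sys = 0.00000125 + 0.00000237 + 0.000130 + 0.00000146 + 0.000136 = 2.7108e-04 /h
MTBF = 1 / λ_sys = 3690 h

3690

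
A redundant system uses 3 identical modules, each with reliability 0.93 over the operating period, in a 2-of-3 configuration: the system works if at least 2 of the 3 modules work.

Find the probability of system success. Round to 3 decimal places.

0.986

R = Σ_{i=2}^{3} C(3,i) p^i (1−p)^{3−i} with p = 0.93
C(3,2)·0.93^2·0.07^1 = 0.18163
C(3,3)·0.93^3·0.07^0 = 0.80436
Sum = 0.986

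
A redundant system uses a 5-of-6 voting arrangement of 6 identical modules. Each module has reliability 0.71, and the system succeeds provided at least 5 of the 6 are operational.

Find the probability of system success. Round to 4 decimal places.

0.4420

R = Σ_{i=5}^{6} C(6,i) p^i (1−p)^{6−i} with p = 0.71
C(6,5)·0.71^5·0.29^1 = 0.313936
C(6,6)·0.71^6·0.29^0 = 0.128100
Sum = 0.4420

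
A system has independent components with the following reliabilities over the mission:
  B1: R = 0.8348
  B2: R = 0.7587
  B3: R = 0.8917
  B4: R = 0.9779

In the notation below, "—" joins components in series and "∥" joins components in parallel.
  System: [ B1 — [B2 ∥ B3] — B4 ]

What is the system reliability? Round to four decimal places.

0.7950

Parallel (B2 and B3): 1 − (1 − 0.758700)(1 − 0.891700) = 0.973867
Series (B1, [0.973867], and B4): 0.834800 × 0.973867 × 0.977900 = 0.7950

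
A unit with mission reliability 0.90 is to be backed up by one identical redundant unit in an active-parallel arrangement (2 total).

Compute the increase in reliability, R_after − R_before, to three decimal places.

0.090

R_before = 0.90
R_after = 1 − (1 − 0.90)^2 = 0.990
ΔR = 0.990 − 0.90 = 0.090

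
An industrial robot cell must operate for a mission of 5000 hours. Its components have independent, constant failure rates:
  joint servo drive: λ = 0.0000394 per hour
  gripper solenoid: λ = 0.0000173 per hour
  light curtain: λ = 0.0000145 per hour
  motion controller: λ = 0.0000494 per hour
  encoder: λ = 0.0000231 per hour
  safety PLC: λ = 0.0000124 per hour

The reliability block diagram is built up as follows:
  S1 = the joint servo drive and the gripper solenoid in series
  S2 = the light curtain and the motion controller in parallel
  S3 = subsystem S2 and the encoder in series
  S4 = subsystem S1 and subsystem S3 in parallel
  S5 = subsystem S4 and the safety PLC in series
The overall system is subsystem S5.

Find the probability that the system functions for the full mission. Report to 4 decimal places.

R(joint servo drive) = exp(−0.0000394 × 5000) = 0.821191
R(gripper solenoid) = exp(−0.0000173 × 5000) = 0.917136
R(light curtain) = exp(−0.0000145 × 5000) = 0.930066
R(motion controller) = exp(−0.0000494 × 5000) = 0.781141
R(encoder) = exp(−0.0000231 × 5000) = 0.890921
R(safety PLC) = exp(−0.0000124 × 5000) = 0.939883
Series (joint servo drive and gripper solenoid): 0.821191 × 0.917136 = 0.753144
Parallel (light curtain and motion controller): 1 − (1 − 0.930066)(1 − 0.781141) = 0.984694
Series ([0.984694] and encoder): 0.984694 × 0.890921 = 0.877285
Parallel ([0.753144] and [0.877285]): 1 − (1 − 0.753144)(1 − 0.877285) = 0.969707
Series ([0.969707] and safety PLC): 0.969707 × 0.939883 = 0.9114

0.9114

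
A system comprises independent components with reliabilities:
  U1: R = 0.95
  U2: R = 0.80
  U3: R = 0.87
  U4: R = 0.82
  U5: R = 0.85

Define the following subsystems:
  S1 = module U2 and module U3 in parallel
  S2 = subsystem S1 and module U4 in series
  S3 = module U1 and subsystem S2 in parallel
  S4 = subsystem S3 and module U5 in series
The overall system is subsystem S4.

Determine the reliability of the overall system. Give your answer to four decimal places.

Parallel (U2 and U3): 1 − (1 − 0.800000)(1 − 0.870000) = 0.974000
Series ([0.974000] and U4): 0.974000 × 0.820000 = 0.798680
Parallel (U1 and [0.798680]): 1 − (1 − 0.950000)(1 − 0.798680) = 0.989934
Series ([0.989934] and U5): 0.989934 × 0.850000 = 0.8414

0.8414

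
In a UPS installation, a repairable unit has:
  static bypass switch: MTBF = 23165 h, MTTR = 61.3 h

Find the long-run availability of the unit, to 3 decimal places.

0.997

A(static bypass switch) = MTBF/(MTBF+MTTR) = 23165/(23165+61.3) = 0.997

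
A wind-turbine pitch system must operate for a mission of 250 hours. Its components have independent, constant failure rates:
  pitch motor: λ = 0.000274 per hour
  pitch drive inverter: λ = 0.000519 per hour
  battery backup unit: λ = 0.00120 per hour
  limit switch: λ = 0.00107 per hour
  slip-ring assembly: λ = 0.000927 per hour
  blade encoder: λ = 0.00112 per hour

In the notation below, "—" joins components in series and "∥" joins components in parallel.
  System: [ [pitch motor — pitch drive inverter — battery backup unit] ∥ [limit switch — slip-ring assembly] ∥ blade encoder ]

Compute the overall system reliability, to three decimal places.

R(pitch motor) = exp(−0.000274 × 250) = 0.93379
R(pitch drive inverter) = exp(−0.000519 × 250) = 0.87831
R(battery backup unit) = exp(−0.00120 × 250) = 0.74082
R(limit switch) = exp(−0.00107 × 250) = 0.76529
R(slip-ring assembly) = exp(−0.000927 × 250) = 0.79314
R(blade encoder) = exp(−0.00112 × 250) = 0.75578
Series (pitch motor, pitch drive inverter, and battery backup unit): 0.93379 × 0.87831 × 0.74082 = 0.60759
Series (limit switch and slip-ring assembly): 0.76529 × 0.79314 = 0.60698
Parallel ([0.60759], [0.60698], and blade encoder): 1 − (1 − 0.60759)(1 − 0.60698)(1 − 0.75578) = 0.962

0.962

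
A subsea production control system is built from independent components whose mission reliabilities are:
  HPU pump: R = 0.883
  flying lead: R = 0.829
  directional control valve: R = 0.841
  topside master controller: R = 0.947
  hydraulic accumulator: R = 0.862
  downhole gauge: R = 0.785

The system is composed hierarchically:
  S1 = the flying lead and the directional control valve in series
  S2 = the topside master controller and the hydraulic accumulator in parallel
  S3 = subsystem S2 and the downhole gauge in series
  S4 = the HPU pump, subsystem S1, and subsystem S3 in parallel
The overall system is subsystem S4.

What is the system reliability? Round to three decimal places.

Series (flying lead and directional control valve): 0.82900 × 0.84100 = 0.69719
Parallel (topside master controller and hydraulic accumulator): 1 − (1 − 0.94700)(1 − 0.86200) = 0.99269
Series ([0.99269] and downhole gauge): 0.99269 × 0.78500 = 0.77926
Parallel (HPU pump, [0.69719], and [0.77926]): 1 − (1 − 0.88300)(1 − 0.69719)(1 − 0.77926) = 0.992

0.992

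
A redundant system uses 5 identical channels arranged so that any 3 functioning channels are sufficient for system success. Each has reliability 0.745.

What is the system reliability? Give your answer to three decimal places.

R = Σ_{i=3}^{5} C(5,i) p^i (1−p)^{5−i} with p = 0.745
C(5,3)·0.745^3·0.255^2 = 0.26887
C(5,4)·0.745^4·0.255^1 = 0.39277
C(5,5)·0.745^5·0.255^0 = 0.22950
Sum = 0.891

0.891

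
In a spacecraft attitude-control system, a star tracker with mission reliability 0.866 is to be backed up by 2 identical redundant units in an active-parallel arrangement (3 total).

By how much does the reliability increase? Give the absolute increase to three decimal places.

R_before = 0.866
R_after = 1 − (1 − 0.866)^3 = 0.998
ΔR = 0.998 − 0.866 = 0.132

0.132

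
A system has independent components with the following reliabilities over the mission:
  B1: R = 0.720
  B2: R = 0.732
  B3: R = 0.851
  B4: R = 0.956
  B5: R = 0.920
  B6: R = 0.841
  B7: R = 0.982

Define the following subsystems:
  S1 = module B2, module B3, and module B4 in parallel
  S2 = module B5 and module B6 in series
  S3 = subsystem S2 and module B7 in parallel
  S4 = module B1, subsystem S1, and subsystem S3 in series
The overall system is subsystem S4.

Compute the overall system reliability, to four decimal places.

0.7158

Parallel (B2, B3, and B4): 1 − (1 − 0.732000)(1 − 0.851000)(1 − 0.956000) = 0.998243
Series (B5 and B6): 0.920000 × 0.841000 = 0.773720
Parallel ([0.773720] and B7): 1 − (1 − 0.773720)(1 − 0.982000) = 0.995927
Series (B1, [0.998243], and [0.995927]): 0.720000 × 0.998243 × 0.995927 = 0.7158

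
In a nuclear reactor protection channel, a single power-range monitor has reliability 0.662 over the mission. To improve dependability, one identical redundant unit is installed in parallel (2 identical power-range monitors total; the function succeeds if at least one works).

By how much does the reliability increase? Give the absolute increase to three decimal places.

R_before = 0.662
R_after = 1 − (1 − 0.662)^2 = 0.886
ΔR = 0.886 − 0.662 = 0.224

0.224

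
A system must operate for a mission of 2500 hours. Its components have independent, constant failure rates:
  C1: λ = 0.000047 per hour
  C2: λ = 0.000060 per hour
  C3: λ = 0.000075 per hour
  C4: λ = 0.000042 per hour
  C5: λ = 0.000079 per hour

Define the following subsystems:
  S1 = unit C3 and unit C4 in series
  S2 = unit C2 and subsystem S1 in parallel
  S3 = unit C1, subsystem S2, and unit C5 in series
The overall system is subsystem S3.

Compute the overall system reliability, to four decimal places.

R(C1) = exp(−0.000047 × 2500) = 0.889141
R(C2) = exp(−0.000060 × 2500) = 0.860708
R(C3) = exp(−0.000075 × 2500) = 0.829029
R(C4) = exp(−0.000042 × 2500) = 0.900325
R(C5) = exp(−0.000079 × 2500) = 0.820780
Series (C3 and C4): 0.829029 × 0.900325 = 0.746396
Parallel (C2 and [0.746396]): 1 − (1 − 0.860708)(1 − 0.746396) = 0.964675
Series (C1, [0.964675], and C5): 0.889141 × 0.964675 × 0.820780 = 0.7040

0.7040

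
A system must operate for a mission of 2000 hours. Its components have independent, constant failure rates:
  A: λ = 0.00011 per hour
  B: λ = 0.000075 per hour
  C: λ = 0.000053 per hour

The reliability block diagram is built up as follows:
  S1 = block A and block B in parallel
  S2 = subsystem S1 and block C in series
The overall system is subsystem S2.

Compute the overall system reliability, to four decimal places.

0.8747

R(A) = exp(−0.00011 × 2000) = 0.802519
R(B) = exp(−0.000075 × 2000) = 0.860708
R(C) = exp(−0.000053 × 2000) = 0.899425
Parallel (A and B): 1 − (1 − 0.802519)(1 − 0.860708) = 0.972492
Series ([0.972492] and C): 0.972492 × 0.899425 = 0.8747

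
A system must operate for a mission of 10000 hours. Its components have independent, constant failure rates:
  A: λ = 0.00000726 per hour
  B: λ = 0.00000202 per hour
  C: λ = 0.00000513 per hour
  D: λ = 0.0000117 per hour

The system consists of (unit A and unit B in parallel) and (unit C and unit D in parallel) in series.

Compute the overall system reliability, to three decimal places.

0.993

R(A) = exp(−0.00000726 × 10000) = 0.92997
R(B) = exp(−0.00000202 × 10000) = 0.98000
R(C) = exp(−0.00000513 × 10000) = 0.94999
R(D) = exp(−0.0000117 × 10000) = 0.88959
Parallel (A and B): 1 − (1 − 0.92997)(1 − 0.98000) = 0.99860
Parallel (C and D): 1 − (1 − 0.94999)(1 − 0.88959) = 0.99448
Series ([0.99860] and [0.99448]): 0.99860 × 0.99448 = 0.993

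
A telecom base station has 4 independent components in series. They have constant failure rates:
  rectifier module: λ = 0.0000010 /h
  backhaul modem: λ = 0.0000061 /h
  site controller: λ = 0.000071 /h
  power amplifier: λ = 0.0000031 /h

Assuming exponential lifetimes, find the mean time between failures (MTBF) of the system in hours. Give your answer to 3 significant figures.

Series of exponential components: λ_sys = Σ λ_i
λ_sys = 0.0000010 + 0.0000061 + 0.000071 + 0.0000031 = 8.1200e-05 /h
MTBF = 1 / λ_sys = 12300 h

12300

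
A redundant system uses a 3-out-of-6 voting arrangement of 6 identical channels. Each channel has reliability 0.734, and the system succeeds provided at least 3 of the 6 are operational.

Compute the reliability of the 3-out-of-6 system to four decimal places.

R = Σ_{i=3}^{6} C(6,i) p^i (1−p)^{6−i} with p = 0.734
C(6,3)·0.734^3·0.266^3 = 0.148855
C(6,4)·0.734^4·0.266^2 = 0.308062
C(6,5)·0.734^5·0.266^1 = 0.340027
C(6,6)·0.734^6·0.266^0 = 0.156378
Sum = 0.9533

0.9533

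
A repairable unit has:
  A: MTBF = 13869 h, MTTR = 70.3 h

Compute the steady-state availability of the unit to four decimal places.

A(A) = MTBF/(MTBF+MTTR) = 13869/(13869+70.3) = 0.9950

0.9950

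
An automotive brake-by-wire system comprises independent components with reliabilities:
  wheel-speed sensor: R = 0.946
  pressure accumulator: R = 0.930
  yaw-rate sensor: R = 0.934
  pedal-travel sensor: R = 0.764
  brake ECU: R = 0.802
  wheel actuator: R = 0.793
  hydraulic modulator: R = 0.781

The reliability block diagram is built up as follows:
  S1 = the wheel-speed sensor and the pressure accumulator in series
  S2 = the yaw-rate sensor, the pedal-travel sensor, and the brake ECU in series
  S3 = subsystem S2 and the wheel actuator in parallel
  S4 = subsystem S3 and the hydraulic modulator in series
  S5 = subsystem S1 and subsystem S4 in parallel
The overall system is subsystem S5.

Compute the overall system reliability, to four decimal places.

0.9654

Series (wheel-speed sensor and pressure accumulator): 0.946000 × 0.930000 = 0.879780
Series (yaw-rate sensor, pedal-travel sensor, and brake ECU): 0.934000 × 0.764000 × 0.802000 = 0.572288
Parallel ([0.572288] and wheel actuator): 1 − (1 − 0.572288)(1 − 0.793000) = 0.911464
Series ([0.911464] and hydraulic modulator): 0.911464 × 0.781000 = 0.711853
Parallel ([0.879780] and [0.711853]): 1 − (1 − 0.879780)(1 − 0.711853) = 0.9654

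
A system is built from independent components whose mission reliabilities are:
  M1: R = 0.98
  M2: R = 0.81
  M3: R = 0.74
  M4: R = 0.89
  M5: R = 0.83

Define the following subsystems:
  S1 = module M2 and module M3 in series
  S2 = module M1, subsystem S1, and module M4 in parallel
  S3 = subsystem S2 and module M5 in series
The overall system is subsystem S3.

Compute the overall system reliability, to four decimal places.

Series (M2 and M3): 0.810000 × 0.740000 = 0.599400
Parallel (M1, [0.599400], and M4): 1 − (1 − 0.980000)(1 − 0.599400)(1 − 0.890000) = 0.999119
Series ([0.999119] and M5): 0.999119 × 0.830000 = 0.8293

0.8293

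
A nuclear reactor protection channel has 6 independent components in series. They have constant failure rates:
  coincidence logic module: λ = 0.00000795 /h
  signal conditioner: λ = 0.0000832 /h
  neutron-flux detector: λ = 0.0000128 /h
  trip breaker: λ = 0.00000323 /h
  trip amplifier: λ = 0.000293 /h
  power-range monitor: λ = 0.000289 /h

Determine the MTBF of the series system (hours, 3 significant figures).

1450

Series of exponential components: λ_sys = Σ λ_i
λ_sys = 0.00000795 + 0.0000832 + 0.0000128 + 0.00000323 + 0.000293 + 0.000289 = 6.8918e-04 /h
MTBF = 1 / λ_sys = 1450 h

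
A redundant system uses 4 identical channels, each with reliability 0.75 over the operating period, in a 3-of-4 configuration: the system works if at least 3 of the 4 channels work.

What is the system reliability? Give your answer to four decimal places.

0.7383

R = Σ_{i=3}^{4} C(4,i) p^i (1−p)^{4−i} with p = 0.75
C(4,3)·0.75^3·0.25^1 = 0.421875
C(4,4)·0.75^4·0.25^0 = 0.316406
Sum = 0.7383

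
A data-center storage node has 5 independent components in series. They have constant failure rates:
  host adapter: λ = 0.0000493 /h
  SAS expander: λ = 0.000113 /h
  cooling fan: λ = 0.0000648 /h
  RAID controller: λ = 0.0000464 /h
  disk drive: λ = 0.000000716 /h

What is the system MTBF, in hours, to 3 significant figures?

Series of exponential components: λ_sys = Σ λ_i
λ_sys = 0.0000493 + 0.000113 + 0.0000648 + 0.0000464 + 0.000000716 = 2.7422e-04 /h
MTBF = 1 / λ_sys = 3650 h

3650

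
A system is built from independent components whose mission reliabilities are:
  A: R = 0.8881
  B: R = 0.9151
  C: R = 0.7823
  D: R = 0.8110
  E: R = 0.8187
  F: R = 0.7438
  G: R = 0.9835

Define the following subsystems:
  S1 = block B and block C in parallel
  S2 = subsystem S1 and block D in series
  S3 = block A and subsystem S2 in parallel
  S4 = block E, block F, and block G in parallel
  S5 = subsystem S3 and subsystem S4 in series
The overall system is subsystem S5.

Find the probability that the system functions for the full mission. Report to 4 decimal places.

Parallel (B and C): 1 − (1 − 0.915100)(1 − 0.782300) = 0.981517
Series ([0.981517] and D): 0.981517 × 0.811000 = 0.796010
Parallel (A and [0.796010]): 1 − (1 − 0.888100)(1 − 0.796010) = 0.977174
Parallel (E, F, and G): 1 − (1 − 0.818700)(1 − 0.743800)(1 − 0.983500) = 0.999234
Series ([0.977174] and [0.999234]): 0.977174 × 0.999234 = 0.9764

0.9764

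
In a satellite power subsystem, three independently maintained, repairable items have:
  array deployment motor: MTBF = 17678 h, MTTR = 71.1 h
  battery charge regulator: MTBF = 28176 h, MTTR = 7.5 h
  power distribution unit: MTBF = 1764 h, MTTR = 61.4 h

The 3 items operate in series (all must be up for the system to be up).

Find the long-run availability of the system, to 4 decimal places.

A(array deployment motor) = MTBF/(MTBF+MTTR) = 17678/(17678+71.1) = 0.995994
A(battery charge regulator) = MTBF/(MTBF+MTTR) = 28176/(28176+7.5) = 0.999734
A(power distribution unit) = MTBF/(MTBF+MTTR) = 1764/(1764+61.4) = 0.966364
Series availability: 0.995994 × 0.999734 × 0.966364 = 0.9622

0.9622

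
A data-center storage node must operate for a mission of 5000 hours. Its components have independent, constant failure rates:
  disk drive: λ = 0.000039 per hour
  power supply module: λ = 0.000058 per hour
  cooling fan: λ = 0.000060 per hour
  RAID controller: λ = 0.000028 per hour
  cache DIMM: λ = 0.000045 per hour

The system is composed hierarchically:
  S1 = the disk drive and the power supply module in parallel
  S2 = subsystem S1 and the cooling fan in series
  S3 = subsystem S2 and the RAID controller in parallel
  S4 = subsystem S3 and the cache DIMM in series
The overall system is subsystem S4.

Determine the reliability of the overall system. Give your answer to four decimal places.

R(disk drive) = exp(−0.000039 × 5000) = 0.822835
R(power supply module) = exp(−0.000058 × 5000) = 0.748264
R(cooling fan) = exp(−0.000060 × 5000) = 0.740818
R(RAID controller) = exp(−0.000028 × 5000) = 0.869358
R(cache DIMM) = exp(−0.000045 × 5000) = 0.798516
Parallel (disk drive and power supply module): 1 − (1 − 0.822835)(1 − 0.748264) = 0.955401
Series ([0.955401] and cooling fan): 0.955401 × 0.740818 = 0.707778
Parallel ([0.707778] and RAID controller): 1 − (1 − 0.707778)(1 − 0.869358) = 0.961824
Series ([0.961824] and cache DIMM): 0.961824 × 0.798516 = 0.7680

0.7680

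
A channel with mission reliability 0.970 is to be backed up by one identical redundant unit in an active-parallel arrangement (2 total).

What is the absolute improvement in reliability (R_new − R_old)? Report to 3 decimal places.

0.029

R_before = 0.970
R_after = 1 − (1 − 0.970)^2 = 0.999
ΔR = 0.999 − 0.970 = 0.029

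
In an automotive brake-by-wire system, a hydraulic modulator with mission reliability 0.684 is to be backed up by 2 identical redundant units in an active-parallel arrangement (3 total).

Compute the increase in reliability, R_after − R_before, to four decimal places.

0.2844

R_before = 0.684
R_after = 1 − (1 − 0.684)^3 = 0.9684
ΔR = 0.9684 − 0.684 = 0.2844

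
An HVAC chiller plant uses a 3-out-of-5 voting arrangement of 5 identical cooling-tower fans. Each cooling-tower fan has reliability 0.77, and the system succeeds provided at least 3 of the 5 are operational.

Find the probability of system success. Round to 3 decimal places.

R = Σ_{i=3}^{5} C(5,i) p^i (1−p)^{5−i} with p = 0.77
C(5,3)·0.77^3·0.23^2 = 0.24151
C(5,4)·0.77^4·0.23^1 = 0.40426
C(5,5)·0.77^5·0.23^0 = 0.27068
Sum = 0.916

0.916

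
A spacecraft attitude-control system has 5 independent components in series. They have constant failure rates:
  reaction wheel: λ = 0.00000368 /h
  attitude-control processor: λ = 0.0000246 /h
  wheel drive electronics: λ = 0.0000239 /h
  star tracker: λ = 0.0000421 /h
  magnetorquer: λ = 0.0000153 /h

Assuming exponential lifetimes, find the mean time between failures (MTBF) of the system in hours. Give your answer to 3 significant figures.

Series of exponential components: λ_sys = Σ λ_i
λ_sys = 0.00000368 + 0.0000246 + 0.0000239 + 0.0000421 + 0.0000153 = 1.0958e-04 /h
MTBF = 1 / λ_sys = 9130 h

9130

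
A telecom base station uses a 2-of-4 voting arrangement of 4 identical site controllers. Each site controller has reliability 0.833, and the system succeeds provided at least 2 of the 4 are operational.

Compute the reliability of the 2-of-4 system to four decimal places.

0.9837

R = Σ_{i=2}^{4} C(4,i) p^i (1−p)^{4−i} with p = 0.833
C(4,2)·0.833^2·0.167^2 = 0.116111
C(4,3)·0.833^3·0.167^1 = 0.386110
C(4,4)·0.833^4·0.167^0 = 0.481482
Sum = 0.9837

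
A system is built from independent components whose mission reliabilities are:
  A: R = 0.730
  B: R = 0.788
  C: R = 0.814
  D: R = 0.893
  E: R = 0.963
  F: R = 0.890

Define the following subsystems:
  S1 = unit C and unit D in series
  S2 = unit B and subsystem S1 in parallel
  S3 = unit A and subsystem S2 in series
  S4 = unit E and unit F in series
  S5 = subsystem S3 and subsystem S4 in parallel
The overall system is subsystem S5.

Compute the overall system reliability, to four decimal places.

Series (C and D): 0.814000 × 0.893000 = 0.726902
Parallel (B and [0.726902]): 1 − (1 − 0.788000)(1 − 0.726902) = 0.942103
Series (A and [0.942103]): 0.730000 × 0.942103 = 0.687735
Series (E and F): 0.963000 × 0.890000 = 0.857070
Parallel ([0.687735] and [0.857070]): 1 − (1 − 0.687735)(1 − 0.857070) = 0.9554

0.9554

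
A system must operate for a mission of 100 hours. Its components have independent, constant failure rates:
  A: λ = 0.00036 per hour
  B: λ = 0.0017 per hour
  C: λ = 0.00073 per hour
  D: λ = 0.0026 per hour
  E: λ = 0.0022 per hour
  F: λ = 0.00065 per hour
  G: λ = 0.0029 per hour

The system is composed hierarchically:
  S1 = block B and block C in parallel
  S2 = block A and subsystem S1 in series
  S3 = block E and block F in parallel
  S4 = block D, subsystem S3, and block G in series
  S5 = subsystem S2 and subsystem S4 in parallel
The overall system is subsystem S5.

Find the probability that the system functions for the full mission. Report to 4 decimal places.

R(A) = exp(−0.00036 × 100) = 0.964640
R(B) = exp(−0.0017 × 100) = 0.843665
R(C) = exp(−0.00073 × 100) = 0.929601
R(D) = exp(−0.0026 × 100) = 0.771052
R(E) = exp(−0.0022 × 100) = 0.802519
R(F) = exp(−0.00065 × 100) = 0.937067
R(G) = exp(−0.0029 × 100) = 0.748264
Parallel (B and C): 1 − (1 − 0.843665)(1 − 0.929601) = 0.988994
Series (A and [0.988994]): 0.964640 × 0.988994 = 0.954023
Parallel (E and F): 1 − (1 − 0.802519)(1 − 0.937067) = 0.987572
Series (D, [0.987572], and G): 0.771052 × 0.987572 × 0.748264 = 0.569780
Parallel ([0.954023] and [0.569780]): 1 − (1 − 0.954023)(1 − 0.569780) = 0.9802

0.9802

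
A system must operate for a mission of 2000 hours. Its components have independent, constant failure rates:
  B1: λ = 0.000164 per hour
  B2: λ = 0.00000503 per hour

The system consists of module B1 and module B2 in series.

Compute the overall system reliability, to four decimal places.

R(B1) = exp(−0.000164 × 2000) = 0.720363
R(B2) = exp(−0.00000503 × 2000) = 0.989990
Series (B1 and B2): 0.720363 × 0.989990 = 0.7132

0.7132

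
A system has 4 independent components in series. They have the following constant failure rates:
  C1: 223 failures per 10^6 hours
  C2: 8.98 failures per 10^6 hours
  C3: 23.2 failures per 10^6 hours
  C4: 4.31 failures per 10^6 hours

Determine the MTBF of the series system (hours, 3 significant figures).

3850

Series of exponential components: λ_sys = Σ λ_i
λ_sys = 0.000223 + 0.00000898 + 0.0000232 + 0.00000431 = 2.5949e-04 /h
MTBF = 1 / λ_sys = 3850 h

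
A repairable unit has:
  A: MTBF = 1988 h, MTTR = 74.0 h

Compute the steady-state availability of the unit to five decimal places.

0.96411

A(A) = MTBF/(MTBF+MTTR) = 1988/(1988+74.0) = 0.96411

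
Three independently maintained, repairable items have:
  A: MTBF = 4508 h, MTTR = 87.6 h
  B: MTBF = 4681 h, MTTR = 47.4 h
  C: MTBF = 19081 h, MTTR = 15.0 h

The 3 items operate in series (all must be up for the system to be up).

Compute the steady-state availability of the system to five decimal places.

0.97034

A(A) = MTBF/(MTBF+MTTR) = 4508/(4508+87.6) = 0.980938
A(B) = MTBF/(MTBF+MTTR) = 4681/(4681+47.4) = 0.989975
A(C) = MTBF/(MTBF+MTTR) = 19081/(19081+15.0) = 0.999214
Series availability: 0.980938 × 0.989975 × 0.999214 = 0.97034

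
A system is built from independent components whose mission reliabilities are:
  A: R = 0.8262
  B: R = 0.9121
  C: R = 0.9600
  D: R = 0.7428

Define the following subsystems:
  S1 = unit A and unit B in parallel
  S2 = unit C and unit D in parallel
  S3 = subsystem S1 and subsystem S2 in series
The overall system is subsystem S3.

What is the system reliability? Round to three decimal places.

Parallel (A and B): 1 − (1 − 0.82620)(1 − 0.91210) = 0.98472
Parallel (C and D): 1 − (1 − 0.96000)(1 − 0.74280) = 0.98971
Series ([0.98472] and [0.98971]): 0.98472 × 0.98971 = 0.975

0.975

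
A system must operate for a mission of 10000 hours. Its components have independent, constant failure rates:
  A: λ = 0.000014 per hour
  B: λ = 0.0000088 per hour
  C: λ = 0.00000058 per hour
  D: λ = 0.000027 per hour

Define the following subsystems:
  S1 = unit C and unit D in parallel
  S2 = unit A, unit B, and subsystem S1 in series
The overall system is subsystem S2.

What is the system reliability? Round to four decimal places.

R(A) = exp(−0.000014 × 10000) = 0.869358
R(B) = exp(−0.0000088 × 10000) = 0.915761
R(C) = exp(−0.00000058 × 10000) = 0.994217
R(D) = exp(−0.000027 × 10000) = 0.763379
Parallel (C and D): 1 − (1 − 0.994217)(1 − 0.763379) = 0.998632
Series (A, B, and [0.998632]): 0.869358 × 0.915761 × 0.998632 = 0.7950

0.7950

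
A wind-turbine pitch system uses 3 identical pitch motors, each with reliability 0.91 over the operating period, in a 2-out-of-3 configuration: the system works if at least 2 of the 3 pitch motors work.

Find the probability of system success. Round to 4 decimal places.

0.9772

R = Σ_{i=2}^{3} C(3,i) p^i (1−p)^{3−i} with p = 0.91
C(3,2)·0.91^2·0.09^1 = 0.223587
C(3,3)·0.91^3·0.09^0 = 0.753571
Sum = 0.9772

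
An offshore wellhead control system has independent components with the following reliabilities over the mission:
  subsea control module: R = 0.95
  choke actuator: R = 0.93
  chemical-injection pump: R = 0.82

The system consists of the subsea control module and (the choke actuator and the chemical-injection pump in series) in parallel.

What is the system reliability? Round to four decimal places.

0.9881

Series (choke actuator and chemical-injection pump): 0.930000 × 0.820000 = 0.762600
Parallel (subsea control module and [0.762600]): 1 − (1 − 0.950000)(1 − 0.762600) = 0.9881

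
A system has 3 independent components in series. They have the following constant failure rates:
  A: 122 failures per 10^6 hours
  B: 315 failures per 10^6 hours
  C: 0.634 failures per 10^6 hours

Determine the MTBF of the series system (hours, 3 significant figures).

Series of exponential components: λ_sys = Σ λ_i
λ_sys = 0.000122 + 0.000315 + 0.000000634 = 4.3763e-04 /h
MTBF = 1 / λ_sys = 2290 h

2290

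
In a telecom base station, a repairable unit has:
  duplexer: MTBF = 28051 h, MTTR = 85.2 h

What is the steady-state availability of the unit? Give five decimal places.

0.99697

A(duplexer) = MTBF/(MTBF+MTTR) = 28051/(28051+85.2) = 0.99697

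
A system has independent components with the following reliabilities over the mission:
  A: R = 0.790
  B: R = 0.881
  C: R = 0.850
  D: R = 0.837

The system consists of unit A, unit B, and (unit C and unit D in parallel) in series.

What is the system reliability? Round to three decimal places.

Parallel (C and D): 1 − (1 − 0.85000)(1 − 0.83700) = 0.97555
Series (A, B, and [0.97555]): 0.79000 × 0.88100 × 0.97555 = 0.679

0.679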